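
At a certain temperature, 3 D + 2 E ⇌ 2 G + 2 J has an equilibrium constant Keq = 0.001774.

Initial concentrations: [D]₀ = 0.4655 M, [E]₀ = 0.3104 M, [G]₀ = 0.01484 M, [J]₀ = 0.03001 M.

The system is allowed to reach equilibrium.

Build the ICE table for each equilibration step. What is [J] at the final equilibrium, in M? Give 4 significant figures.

[J]_eq = 0.06387 M

Q₀ = 2.0408e-05 vs Keq = 0.001774 ⇒ Q<K, forward
Step 1:
                    D           E           G           J
  init         0.4655      0.3104     0.01484     0.03001
  Δ          -0.05079    -0.03386     0.03386     0.03386
  eq           0.4147      0.2765      0.0487     0.06387
  solve Keq expr → x = 0.01693; check Q = 0.001774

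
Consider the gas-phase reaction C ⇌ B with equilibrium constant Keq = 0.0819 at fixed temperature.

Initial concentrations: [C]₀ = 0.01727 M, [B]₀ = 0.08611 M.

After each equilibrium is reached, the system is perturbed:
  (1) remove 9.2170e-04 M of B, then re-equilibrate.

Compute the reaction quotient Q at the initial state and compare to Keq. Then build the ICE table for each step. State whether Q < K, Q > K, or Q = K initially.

Q₀ = 4.986; Q > K (proceeds reverse)

Q₀ = 4.986 vs Keq = 0.0819 ⇒ Q>K, reverse
Step 1:
                  C         B
  init      0.01727   0.08611
  Δ         0.07828  -0.07828
  eq        0.09555  0.007826
  solve Keq expr → x = -0.07828; check Q = 0.0819
Then remove 9.2170e-04 M of B.
Step 2:
                  C         B
  init      0.09555  0.006904
  Δ       -8.5193e-04 8.5193e-04
  eq         0.0947  0.007756
  solve Keq expr → x = 8.5193e-04; check Q = 0.0819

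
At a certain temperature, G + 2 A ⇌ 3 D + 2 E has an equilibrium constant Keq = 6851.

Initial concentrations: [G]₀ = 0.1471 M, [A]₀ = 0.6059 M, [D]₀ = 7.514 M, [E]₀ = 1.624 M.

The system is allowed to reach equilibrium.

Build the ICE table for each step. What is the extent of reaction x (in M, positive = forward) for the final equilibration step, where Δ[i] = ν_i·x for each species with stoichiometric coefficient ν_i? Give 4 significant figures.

x = -0.07262 M

Q₀ = 2.0719e+04 vs Keq = 6851 ⇒ Q>K, reverse
Step 1:
                   G          A          D          E
  init        0.1471     0.6059      7.514      1.624
  Δ          0.07262     0.1452    -0.2179    -0.1452
  eq          0.2197     0.7511      7.296      1.479
  solve Keq expr → x = -0.07262; check Q = 6851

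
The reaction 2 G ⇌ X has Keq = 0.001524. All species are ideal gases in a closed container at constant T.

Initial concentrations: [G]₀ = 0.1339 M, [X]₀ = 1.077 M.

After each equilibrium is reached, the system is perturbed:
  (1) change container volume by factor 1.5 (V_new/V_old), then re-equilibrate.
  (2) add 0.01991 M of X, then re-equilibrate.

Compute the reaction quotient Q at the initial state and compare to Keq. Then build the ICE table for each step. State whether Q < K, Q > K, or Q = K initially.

Q₀ = 60.07 vs Keq = 0.001524 ⇒ Q>K, reverse
Step 1:
                  G         X
  Initial    0.1339     1.077
  Change      2.138    -1.069
  Equil       2.272  0.007868
  solve Keq expr → x = -1.069; check Q = 0.001524
Then change container volume by factor 1.5 (V_new/V_old).
Step 2:
                  G         X
  Initial     1.515  0.005245
  Change   0.003465 -0.001732
  Equil       1.518  0.003513
  solve Keq expr → x = -0.001732; check Q = 0.001524
Then add 0.01991 M of X.
Step 3:
                  G         X
  Initial     1.518   0.02342
  Change    0.03945  -0.01973
  Equil       1.558  0.003698
  solve Keq expr → x = -0.01973; check Q = 0.001524

Q₀ = 60.07; Q > K (proceeds reverse)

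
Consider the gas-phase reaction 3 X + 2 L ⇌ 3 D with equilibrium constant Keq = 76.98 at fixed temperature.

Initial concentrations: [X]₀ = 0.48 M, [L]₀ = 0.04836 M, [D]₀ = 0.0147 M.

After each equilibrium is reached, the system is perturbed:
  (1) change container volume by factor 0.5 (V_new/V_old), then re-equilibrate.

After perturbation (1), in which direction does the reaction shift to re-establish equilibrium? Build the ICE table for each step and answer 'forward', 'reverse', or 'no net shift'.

Q₀ = 0.01228 vs Keq = 76.98 ⇒ Q<K, forward
Step 1:
                  X         L         D
  Initial      0.48   0.04836    0.0147
  Change   -0.05978  -0.03985   0.05978
  Equil      0.4202  0.008505   0.07448
  solve Keq expr → x = 0.01993; check Q = 76.98
Then change container volume by factor 0.5 (V_new/V_old).
Step 2:
                  X         L         D
  Initial    0.8404   0.01701     0.149
  Change   -0.01103 -0.007354   0.01103
  Equil      0.8294  0.009657      0.16
  solve Keq expr → x = 0.003677; check Q = 76.98

Direction: forward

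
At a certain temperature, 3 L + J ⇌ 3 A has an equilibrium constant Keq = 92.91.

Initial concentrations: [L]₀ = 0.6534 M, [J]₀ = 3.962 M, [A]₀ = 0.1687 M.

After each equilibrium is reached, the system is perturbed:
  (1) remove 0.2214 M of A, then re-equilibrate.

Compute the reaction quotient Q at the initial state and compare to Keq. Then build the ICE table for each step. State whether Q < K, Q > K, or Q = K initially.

Q₀ = 0.004344 vs Keq = 92.91 ⇒ Q<K, forward
Step 1:
                   L          J          A
  Initial     0.6534      3.962     0.1687
  Change     -0.5513    -0.1838     0.5513
  Equil       0.1021      3.778       0.72
  solve Keq expr → x = 0.1838; check Q = 92.91
Then remove 0.2214 M of A.
Step 2:
                   L          J          A
  Initial     0.1021      3.778     0.4986
  Change    -0.02744  -0.009145    0.02744
  Equil      0.07463      3.769     0.5261
  solve Keq expr → x = 0.009145; check Q = 92.91

Q₀ = 0.004344; Q < K (proceeds forward)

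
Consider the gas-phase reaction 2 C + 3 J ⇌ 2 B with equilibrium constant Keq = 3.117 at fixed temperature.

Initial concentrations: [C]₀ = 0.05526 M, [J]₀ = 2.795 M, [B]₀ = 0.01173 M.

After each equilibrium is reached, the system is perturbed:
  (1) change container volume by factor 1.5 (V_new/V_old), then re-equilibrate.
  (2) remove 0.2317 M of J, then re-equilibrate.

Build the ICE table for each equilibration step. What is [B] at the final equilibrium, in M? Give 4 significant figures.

Q₀ = 0.002064 vs Keq = 3.117 ⇒ Q<K, forward
Step 1:
                   C          J          B
  I          0.05526      2.795    0.01173
  C         -0.04776   -0.07164    0.04776
  E         0.007498      2.723    0.05949
  solve Keq expr → x = 0.02388; check Q = 3.117
Then change container volume by factor 1.5 (V_new/V_old).
Step 2:
                   C          J          B
  I         0.004999      1.816    0.03966
  C         0.003369   0.005054  -0.003369
  E         0.008368      1.821    0.03629
  solve Keq expr → x = -0.001685; check Q = 3.117
Then remove 0.2317 M of J.
Step 3:
                   C          J          B
  I         0.008368      1.589    0.03629
  C         0.001462   0.002193  -0.001462
  E          0.00983      1.591    0.03483
  solve Keq expr → x = -7.3088e-04; check Q = 3.117

[B]_eq = 0.03483 M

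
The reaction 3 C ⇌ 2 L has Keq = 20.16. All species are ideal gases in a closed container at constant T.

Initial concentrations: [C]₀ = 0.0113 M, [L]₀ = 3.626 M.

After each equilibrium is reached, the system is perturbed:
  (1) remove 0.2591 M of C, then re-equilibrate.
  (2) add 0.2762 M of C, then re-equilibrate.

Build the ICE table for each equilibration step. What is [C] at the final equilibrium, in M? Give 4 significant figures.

[C]_eq = 0.7848 M

Q₀ = 9.1121e+06 vs Keq = 20.16 ⇒ Q>K, reverse
Step 1:
                   C          L
  Initial     0.0113      3.626
  Change      0.7718    -0.5145
  Equil       0.7831      3.111
  solve Keq expr → x = -0.2573; check Q = 20.16
Then remove 0.2591 M of C.
Step 2:
                   C          L
  Initial      0.524      3.111
  Change      0.2328    -0.1552
  Equil       0.7568      2.956
  solve Keq expr → x = -0.07761; check Q = 20.16
Then add 0.2762 M of C.
Step 3:
                   C          L
  Initial      1.033      2.956
  Change     -0.2482     0.1655
  Equil       0.7848      3.122
  solve Keq expr → x = 0.08274; check Q = 20.16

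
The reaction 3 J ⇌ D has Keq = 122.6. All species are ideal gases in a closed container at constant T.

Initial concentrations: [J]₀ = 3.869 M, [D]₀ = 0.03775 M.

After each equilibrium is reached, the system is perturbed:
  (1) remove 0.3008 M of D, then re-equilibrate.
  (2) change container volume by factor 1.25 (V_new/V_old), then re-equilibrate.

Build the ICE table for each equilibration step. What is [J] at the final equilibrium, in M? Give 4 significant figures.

Q₀ = 6.5181e-04 vs Keq = 122.6 ⇒ Q<K, forward
Step 1:
                    J           D
  Initial       3.869     0.03775
  Change       -3.652       1.217
  Equil        0.2171       1.255
  solve Keq expr → x = 1.217; check Q = 122.6
Then remove 0.3008 M of D.
Step 2:
                    J           D
  Initial      0.2171      0.9542
  Change     -0.01853    0.006176
  Equil        0.1986      0.9604
  solve Keq expr → x = 0.006176; check Q = 122.6
Then change container volume by factor 1.25 (V_new/V_old).
Step 3:
                    J           D
  Initial      0.1589      0.7683
  Change      0.02482   -0.008273
  Equil        0.1837      0.7601
  solve Keq expr → x = -0.008273; check Q = 122.6

[J]_eq = 0.1837 M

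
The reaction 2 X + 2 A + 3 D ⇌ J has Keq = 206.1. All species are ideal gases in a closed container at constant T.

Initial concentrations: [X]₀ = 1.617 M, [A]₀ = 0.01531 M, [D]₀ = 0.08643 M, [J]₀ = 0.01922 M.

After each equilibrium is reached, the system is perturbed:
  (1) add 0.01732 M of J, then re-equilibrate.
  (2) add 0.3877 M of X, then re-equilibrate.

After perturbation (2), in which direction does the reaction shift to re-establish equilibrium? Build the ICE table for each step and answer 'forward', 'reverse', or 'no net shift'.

Q₀ = 4.8572e+04 vs Keq = 206.1 ⇒ Q>K, reverse
Step 1:
                  X         A         D         J
  init        1.617   0.01531   0.08643   0.01922
  Δ         0.03223   0.03223   0.04835  -0.01612
  eq          1.649   0.04754    0.1348  0.003103
  solve Keq expr → x = -0.01612; check Q = 206.1
Then add 0.01732 M of J.
Step 2:
                  X         A         D         J
  init        1.649   0.04754    0.1348   0.02042
  Δ         0.01888   0.01888   0.02832 -0.009442
  eq          1.668   0.06643    0.1631   0.01098
  solve Keq expr → x = -0.009442; check Q = 206.1
Then add 0.3877 M of X.
Step 3:
                  X         A         D         J
  init        2.056   0.06643    0.1631   0.01098
  Δ       -0.004101 -0.004101 -0.006151   0.00205
  eq          2.052   0.06233     0.157   0.01303
  solve Keq expr → x = 0.00205; check Q = 206.1

Direction: forward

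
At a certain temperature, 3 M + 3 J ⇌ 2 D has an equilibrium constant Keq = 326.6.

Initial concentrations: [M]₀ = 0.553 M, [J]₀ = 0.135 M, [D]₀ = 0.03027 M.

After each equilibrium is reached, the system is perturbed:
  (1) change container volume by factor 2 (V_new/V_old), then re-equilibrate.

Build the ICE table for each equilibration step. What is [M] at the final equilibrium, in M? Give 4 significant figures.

Q₀ = 2.202 vs Keq = 326.6 ⇒ Q<K, forward
Step 1:
                   M          J          D
  I            0.553      0.135    0.03027
  C         -0.07742   -0.07742    0.05162
  E           0.4756    0.05758    0.08189
  solve Keq expr → x = 0.02581; check Q = 326.6
Then change container volume by factor 2 (V_new/V_old).
Step 2:
                   M          J          D
  I           0.2378    0.02879    0.04094
  C          0.02132    0.02132   -0.01421
  E           0.2591     0.0501    0.02673
  solve Keq expr → x = -0.007105; check Q = 326.6

[M]_eq = 0.2591 M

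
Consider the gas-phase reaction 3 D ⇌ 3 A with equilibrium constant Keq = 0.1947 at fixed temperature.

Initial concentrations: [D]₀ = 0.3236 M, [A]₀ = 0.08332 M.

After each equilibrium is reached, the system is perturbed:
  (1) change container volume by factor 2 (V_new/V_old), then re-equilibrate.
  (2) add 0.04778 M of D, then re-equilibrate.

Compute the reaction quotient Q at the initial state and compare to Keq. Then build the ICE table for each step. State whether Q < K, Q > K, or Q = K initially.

Q₀ = 0.01707 vs Keq = 0.1947 ⇒ Q<K, forward
Step 1:
                  D         A
  Initial    0.3236   0.08332
  Change   -0.06599   0.06599
  Equil      0.2576    0.1493
  solve Keq expr → x = 0.022; check Q = 0.1947
Then change container volume by factor 2 (V_new/V_old).
Step 2:
                  D         A
  Initial    0.1288   0.07465
  Change          0         0
  Equil      0.1288   0.07465
  solve Keq expr → x = 0; check Q = 0.1947
Then add 0.04778 M of D.
Step 3:
                  D         A
  Initial    0.1766   0.07465
  Change   -0.01753   0.01753
  Equil      0.1591   0.09219
  solve Keq expr → x = 0.005844; check Q = 0.1947

Q₀ = 0.01707; Q < K (proceeds forward)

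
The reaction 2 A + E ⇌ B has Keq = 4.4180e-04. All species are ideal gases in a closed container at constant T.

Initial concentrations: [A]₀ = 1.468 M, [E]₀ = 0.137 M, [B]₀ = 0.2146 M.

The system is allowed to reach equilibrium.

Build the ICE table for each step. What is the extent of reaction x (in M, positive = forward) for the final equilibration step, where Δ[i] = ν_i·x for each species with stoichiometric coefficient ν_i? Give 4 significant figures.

x = -0.214 M

Q₀ = 0.7269 vs Keq = 4.4180e-04 ⇒ Q>K, reverse
Step 1:
                  A         E         B
  I           1.468     0.137    0.2146
  C          0.4281     0.214    -0.214
  E           1.896     0.351 5.5757e-04
  solve Keq expr → x = -0.214; check Q = 4.4180e-04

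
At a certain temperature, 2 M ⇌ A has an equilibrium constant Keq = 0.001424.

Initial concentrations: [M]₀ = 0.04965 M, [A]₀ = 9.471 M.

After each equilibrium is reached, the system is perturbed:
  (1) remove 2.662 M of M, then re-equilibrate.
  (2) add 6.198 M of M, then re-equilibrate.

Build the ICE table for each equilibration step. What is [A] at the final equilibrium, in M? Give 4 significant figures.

Q₀ = 3842 vs Keq = 0.001424 ⇒ Q>K, reverse
Step 1:
                  M         A
  Initial   0.04965     9.471
  Change      18.01    -9.006
  Equil       18.06    0.4646
  solve Keq expr → x = -9.006; check Q = 0.001424
Then remove 2.662 M of M.
Step 2:
                  M         A
  Initial      15.4    0.4646
  Change     0.2331   -0.1165
  Equil       15.63     0.348
  solve Keq expr → x = -0.1165; check Q = 0.001424
Then add 6.198 M of M.
Step 3:
                  M         A
  Initial     21.83     0.348
  Change    -0.5891    0.2945
  Equil       21.24    0.6426
  solve Keq expr → x = 0.2945; check Q = 0.001424

[A]_eq = 0.6426 M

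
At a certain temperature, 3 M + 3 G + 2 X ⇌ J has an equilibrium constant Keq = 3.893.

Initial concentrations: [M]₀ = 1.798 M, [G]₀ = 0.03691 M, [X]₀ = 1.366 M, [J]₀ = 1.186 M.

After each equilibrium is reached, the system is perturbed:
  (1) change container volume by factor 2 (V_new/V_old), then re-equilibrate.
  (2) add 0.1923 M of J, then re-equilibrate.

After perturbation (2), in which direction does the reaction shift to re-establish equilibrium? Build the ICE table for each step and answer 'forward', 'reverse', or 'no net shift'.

Direction: reverse

Q₀ = 2175 vs Keq = 3.893 ⇒ Q>K, reverse
Step 1:
                  M         G         X         J
  init        1.798   0.03691     1.366     1.186
  Δ          0.2125    0.2125    0.1416  -0.07082
  eq           2.01    0.2494     1.508     1.115
  solve Keq expr → x = -0.07082; check Q = 3.893
Then change container volume by factor 2 (V_new/V_old).
Step 2:
                  M         G         X         J
  init        1.005    0.1247    0.7538    0.5576
  Δ          0.2764    0.2764    0.1843  -0.09214
  eq          1.282    0.4011    0.9381    0.4654
  solve Keq expr → x = -0.09214; check Q = 3.893
Then add 0.1923 M of J.
Step 3:
                  M         G         X         J
  init        1.282    0.4011    0.9381    0.6577
  Δ         0.03023   0.03023   0.02015  -0.01008
  eq          1.312    0.4313    0.9583    0.6477
  solve Keq expr → x = -0.01008; check Q = 3.893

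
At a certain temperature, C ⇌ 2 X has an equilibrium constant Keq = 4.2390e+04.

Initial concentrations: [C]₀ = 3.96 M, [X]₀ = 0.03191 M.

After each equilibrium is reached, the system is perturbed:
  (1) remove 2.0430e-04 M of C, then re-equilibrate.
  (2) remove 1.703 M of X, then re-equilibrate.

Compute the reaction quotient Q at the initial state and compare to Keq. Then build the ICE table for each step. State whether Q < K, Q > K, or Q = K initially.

Q₀ = 2.5713e-04; Q < K (proceeds forward)

Q₀ = 2.5713e-04 vs Keq = 4.2390e+04 ⇒ Q<K, forward
Step 1:
                    C           X
  init           3.96     0.03191
  Δ            -3.959       7.917
  eq         0.001491       7.949
  solve Keq expr → x = 3.959; check Q = 4.2390e+04
Then remove 2.0430e-04 M of C.
Step 2:
                    C           X
  init       0.001286       7.949
  Δ        2.0415e-04 -4.0829e-04
  eq          0.00149       7.949
  solve Keq expr → x = -2.0415e-04; check Q = 4.2390e+04
Then remove 1.703 M of X.
Step 3:
                    C           X
  init        0.00149       6.246
  Δ       -5.6990e-04     0.00114
  eq       9.2052e-04       6.247
  solve Keq expr → x = 5.6990e-04; check Q = 4.2390e+04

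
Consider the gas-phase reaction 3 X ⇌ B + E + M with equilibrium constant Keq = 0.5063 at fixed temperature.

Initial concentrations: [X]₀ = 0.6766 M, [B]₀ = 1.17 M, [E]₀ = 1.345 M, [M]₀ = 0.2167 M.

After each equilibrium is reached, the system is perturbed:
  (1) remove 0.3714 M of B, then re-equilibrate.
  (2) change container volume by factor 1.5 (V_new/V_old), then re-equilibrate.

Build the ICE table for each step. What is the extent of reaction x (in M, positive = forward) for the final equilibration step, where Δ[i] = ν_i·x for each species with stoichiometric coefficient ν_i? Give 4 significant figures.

x = 0 M

Q₀ = 1.101 vs Keq = 0.5063 ⇒ Q>K, reverse
Step 1:
                   X          B          E          M
  I           0.6766       1.17      1.345     0.2167
  C           0.1229   -0.04096   -0.04096   -0.04096
  E           0.7995      1.129      1.304     0.1757
  solve Keq expr → x = -0.04096; check Q = 0.5063
Then remove 0.3714 M of B.
Step 2:
                   X          B          E          M
  I           0.7995     0.7576      1.304     0.1757
  C         -0.06246    0.02082    0.02082    0.02082
  E            0.737     0.7785      1.325     0.1966
  solve Keq expr → x = 0.02082; check Q = 0.5063
Then change container volume by factor 1.5 (V_new/V_old).
Step 3:
                   X          B          E          M
  I           0.4914      0.519     0.8832      0.131
  C                0          0          0          0
  E           0.4914      0.519     0.8832      0.131
  solve Keq expr → x = 0; check Q = 0.5063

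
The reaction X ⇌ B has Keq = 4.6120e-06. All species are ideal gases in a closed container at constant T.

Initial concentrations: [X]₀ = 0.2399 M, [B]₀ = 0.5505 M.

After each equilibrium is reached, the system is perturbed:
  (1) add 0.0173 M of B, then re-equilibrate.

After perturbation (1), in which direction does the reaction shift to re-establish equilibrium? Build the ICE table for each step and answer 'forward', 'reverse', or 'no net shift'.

Q₀ = 2.295 vs Keq = 4.6120e-06 ⇒ Q>K, reverse
Step 1:
                    X           B
  init         0.2399      0.5505
  Δ            0.5505     -0.5505
  eq           0.7904  3.6453e-06
  solve Keq expr → x = -0.5505; check Q = 4.6120e-06
Then add 0.0173 M of B.
Step 2:
                    X           B
  init         0.7904      0.0173
  Δ            0.0173     -0.0173
  eq           0.8077  3.7251e-06
  solve Keq expr → x = -0.0173; check Q = 4.6120e-06

Direction: reverse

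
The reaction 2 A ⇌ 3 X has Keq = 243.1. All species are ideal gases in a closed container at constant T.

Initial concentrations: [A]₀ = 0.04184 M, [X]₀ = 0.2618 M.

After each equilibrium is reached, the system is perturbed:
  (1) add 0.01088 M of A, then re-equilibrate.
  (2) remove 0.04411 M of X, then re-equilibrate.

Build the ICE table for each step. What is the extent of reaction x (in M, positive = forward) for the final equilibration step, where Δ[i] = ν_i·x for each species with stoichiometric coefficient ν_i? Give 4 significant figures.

x = 0.001081 M

Q₀ = 10.25 vs Keq = 243.1 ⇒ Q<K, forward
Step 1:
                   A          X
  Initial    0.04184     0.2618
  Change    -0.03087    0.04631
  Equil      0.01097     0.3081
  solve Keq expr → x = 0.01544; check Q = 243.1
Then add 0.01088 M of A.
Step 2:
                   A          X
  Initial    0.02185     0.3081
  Change    -0.01006     0.0151
  Equil      0.01178     0.3232
  solve Keq expr → x = 0.005032; check Q = 243.1
Then remove 0.04411 M of X.
Step 3:
                   A          X
  Initial    0.01178     0.2791
  Change   -0.002163   0.003244
  Equil     0.009622     0.2823
  solve Keq expr → x = 0.001081; check Q = 243.1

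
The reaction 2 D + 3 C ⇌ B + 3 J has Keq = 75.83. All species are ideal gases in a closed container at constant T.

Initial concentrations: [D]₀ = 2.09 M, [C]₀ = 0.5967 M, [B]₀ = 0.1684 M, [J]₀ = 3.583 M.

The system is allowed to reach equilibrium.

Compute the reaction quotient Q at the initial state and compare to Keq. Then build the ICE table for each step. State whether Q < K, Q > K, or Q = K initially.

Q₀ = 8.347; Q < K (proceeds forward)

Q₀ = 8.347 vs Keq = 75.83 ⇒ Q<K, forward
Step 1:
                    D           C           B           J
  Initial        2.09      0.5967      0.1684       3.583
  Change      -0.1553     -0.2329     0.07763      0.2329
  Equil         1.935      0.3638       0.246       3.816
  solve Keq expr → x = 0.07763; check Q = 75.83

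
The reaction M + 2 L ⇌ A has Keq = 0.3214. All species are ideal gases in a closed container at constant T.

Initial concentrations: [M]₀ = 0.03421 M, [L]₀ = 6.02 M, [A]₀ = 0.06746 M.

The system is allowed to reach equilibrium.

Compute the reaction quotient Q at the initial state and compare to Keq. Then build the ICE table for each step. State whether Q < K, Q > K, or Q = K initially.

Q₀ = 0.05441; Q < K (proceeds forward)

Q₀ = 0.05441 vs Keq = 0.3214 ⇒ Q<K, forward
Step 1:
                  M         L         A
  Initial   0.03421      6.02   0.06746
  Change   -0.02604  -0.05208   0.02604
  Equil    0.008168     5.968    0.0935
  solve Keq expr → x = 0.02604; check Q = 0.3214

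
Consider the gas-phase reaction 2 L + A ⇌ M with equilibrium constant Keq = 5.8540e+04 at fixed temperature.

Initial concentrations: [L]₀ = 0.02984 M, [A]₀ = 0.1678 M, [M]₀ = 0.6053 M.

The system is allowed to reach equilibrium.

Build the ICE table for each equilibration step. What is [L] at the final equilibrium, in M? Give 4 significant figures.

[L]_eq = 0.008188 M

Q₀ = 4051 vs Keq = 5.8540e+04 ⇒ Q<K, forward
Step 1:
                    L           A           M
  I           0.02984      0.1678      0.6053
  C          -0.02165    -0.01083     0.01083
  E          0.008188       0.157      0.6161
  solve Keq expr → x = 0.01083; check Q = 5.8540e+04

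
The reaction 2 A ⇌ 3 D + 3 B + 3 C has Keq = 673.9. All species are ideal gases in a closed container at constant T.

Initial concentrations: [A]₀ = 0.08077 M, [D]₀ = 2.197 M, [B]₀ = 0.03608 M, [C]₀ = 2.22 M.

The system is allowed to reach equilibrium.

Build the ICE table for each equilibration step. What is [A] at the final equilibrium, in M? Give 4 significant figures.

[A]_eq = 0.02089 M

Q₀ = 0.8353 vs Keq = 673.9 ⇒ Q<K, forward
Step 1:
                    A           D           B           C
  init        0.08077       2.197     0.03608        2.22
  Δ          -0.05988     0.08982     0.08982     0.08982
  eq          0.02089       2.287      0.1259        2.31
  solve Keq expr → x = 0.02994; check Q = 673.9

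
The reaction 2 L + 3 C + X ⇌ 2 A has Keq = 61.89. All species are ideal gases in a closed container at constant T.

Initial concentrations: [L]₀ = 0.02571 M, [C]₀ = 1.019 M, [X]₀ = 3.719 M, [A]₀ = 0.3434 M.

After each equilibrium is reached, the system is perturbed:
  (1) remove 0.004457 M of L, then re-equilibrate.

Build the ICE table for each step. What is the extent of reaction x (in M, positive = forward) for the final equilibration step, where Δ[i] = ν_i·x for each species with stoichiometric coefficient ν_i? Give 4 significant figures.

Q₀ = 45.34 vs Keq = 61.89 ⇒ Q<K, forward
Step 1:
                  L         C         X         A
  init      0.02571     1.019     3.719    0.3434
  Δ       -0.003323 -0.004985 -0.001662  0.003323
  eq        0.02239     1.014     3.717    0.3467
  solve Keq expr → x = 0.001662; check Q = 61.89
Then remove 0.004457 M of L.
Step 2:
                  L         C         X         A
  init      0.01793     1.014     3.717    0.3467
  Δ        0.003998  0.005997  0.001999 -0.003998
  eq        0.02193      1.02     3.719    0.3427
  solve Keq expr → x = -0.001999; check Q = 61.89

x = -0.001999 M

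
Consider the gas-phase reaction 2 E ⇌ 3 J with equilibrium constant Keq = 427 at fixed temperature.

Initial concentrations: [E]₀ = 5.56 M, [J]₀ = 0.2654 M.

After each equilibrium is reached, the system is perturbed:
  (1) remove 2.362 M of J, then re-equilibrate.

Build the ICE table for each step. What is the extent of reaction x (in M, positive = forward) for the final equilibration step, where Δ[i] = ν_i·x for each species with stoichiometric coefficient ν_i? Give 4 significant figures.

Q₀ = 6.0472e-04 vs Keq = 427 ⇒ Q<K, forward
Step 1:
                   E          J
  init          5.56     0.2654
  Δ           -4.625      6.937
  eq          0.9354      7.202
  solve Keq expr → x = 2.312; check Q = 427
Then remove 2.362 M of J.
Step 2:
                   E          J
  init        0.9354       4.84
  Δ          -0.3372     0.5058
  eq          0.5982      5.346
  solve Keq expr → x = 0.1686; check Q = 427

x = 0.1686 M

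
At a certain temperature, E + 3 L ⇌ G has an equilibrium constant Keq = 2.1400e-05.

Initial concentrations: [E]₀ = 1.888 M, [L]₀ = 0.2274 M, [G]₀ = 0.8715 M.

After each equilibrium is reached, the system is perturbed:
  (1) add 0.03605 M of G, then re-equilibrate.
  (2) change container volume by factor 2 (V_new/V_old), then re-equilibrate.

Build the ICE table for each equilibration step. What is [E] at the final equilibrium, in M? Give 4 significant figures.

[E]_eq = 1.398 M

Q₀ = 39.25 vs Keq = 2.1400e-05 ⇒ Q>K, reverse
Step 1:
                  E         L         G
  init        1.888    0.2274    0.8715
  Δ          0.8702      2.61   -0.8702
  eq          2.758     2.838  0.001349
  solve Keq expr → x = -0.8702; check Q = 2.1400e-05
Then add 0.03605 M of G.
Step 2:
                  E         L         G
  init        2.758     2.838    0.0374
  Δ         0.03587    0.1076  -0.03587
  eq          2.794     2.945  0.001528
  solve Keq expr → x = -0.03587; check Q = 2.1400e-05
Then change container volume by factor 2 (V_new/V_old).
Step 3:
                  E         L         G
  init        1.397     1.473 7.6397e-04
  Δ       6.6804e-04  0.002004 -6.6804e-04
  eq          1.398     1.475 9.5932e-05
  solve Keq expr → x = -6.6804e-04; check Q = 2.1400e-05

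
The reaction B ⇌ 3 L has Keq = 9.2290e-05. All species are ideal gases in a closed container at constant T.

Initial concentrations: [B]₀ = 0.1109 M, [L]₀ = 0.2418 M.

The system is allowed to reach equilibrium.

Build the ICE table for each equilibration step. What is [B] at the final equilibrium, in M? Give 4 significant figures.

Q₀ = 0.1275 vs Keq = 9.2290e-05 ⇒ Q>K, reverse
Step 1:
                  B         L
  init       0.1109    0.2418
  Δ         0.07205   -0.2161
  eq         0.1829   0.02565
  solve Keq expr → x = -0.07205; check Q = 9.2290e-05

[B]_eq = 0.1829 M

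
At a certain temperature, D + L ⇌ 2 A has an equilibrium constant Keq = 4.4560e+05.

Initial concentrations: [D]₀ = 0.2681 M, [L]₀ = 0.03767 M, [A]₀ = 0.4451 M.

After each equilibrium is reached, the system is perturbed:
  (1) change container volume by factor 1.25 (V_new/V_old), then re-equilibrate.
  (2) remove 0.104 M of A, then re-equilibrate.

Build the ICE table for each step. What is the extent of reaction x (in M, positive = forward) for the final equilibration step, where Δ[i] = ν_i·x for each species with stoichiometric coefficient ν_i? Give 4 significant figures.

x = 9.2255e-07 M

Q₀ = 19.62 vs Keq = 4.4560e+05 ⇒ Q<K, forward
Step 1:
                   D          L          A
  I           0.2681    0.03767     0.4451
  C         -0.03767   -0.03767    0.07533
  E           0.2304 2.6378e-06     0.5204
  solve Keq expr → x = 0.03767; check Q = 4.4560e+05
Then change container volume by factor 1.25 (V_new/V_old).
Step 2:
                   D          L          A
  I           0.1843 2.1102e-06     0.4163
  C                0          0          0
  E           0.1843 2.1102e-06     0.4163
  solve Keq expr → x = 0; check Q = 4.4560e+05
Then remove 0.104 M of A.
Step 3:
                   D          L          A
  I           0.1843 2.1102e-06     0.3123
  C       -9.2255e-07 -9.2255e-07 1.8451e-06
  E           0.1843 1.1877e-06     0.3123
  solve Keq expr → x = 9.2255e-07; check Q = 4.4560e+05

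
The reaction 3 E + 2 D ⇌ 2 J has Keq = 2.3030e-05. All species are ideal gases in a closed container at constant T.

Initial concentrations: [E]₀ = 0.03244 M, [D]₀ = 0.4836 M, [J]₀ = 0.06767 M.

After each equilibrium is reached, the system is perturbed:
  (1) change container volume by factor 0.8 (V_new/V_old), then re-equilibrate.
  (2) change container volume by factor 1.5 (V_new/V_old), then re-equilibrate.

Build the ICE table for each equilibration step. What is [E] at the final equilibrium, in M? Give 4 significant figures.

[E]_eq = 0.1115 M

Q₀ = 573.6 vs Keq = 2.3030e-05 ⇒ Q>K, reverse
Step 1:
                   E          D          J
  init       0.03244     0.4836    0.06767
  Δ           0.1013    0.06754   -0.06754
  eq          0.1338     0.5511 1.2938e-04
  solve Keq expr → x = -0.03377; check Q = 2.3030e-05
Then change container volume by factor 0.8 (V_new/V_old).
Step 2:
                   E          D          J
  init        0.1672     0.6889 1.6172e-04
  Δ       -9.6112e-05 -6.4075e-05 6.4075e-05
  eq          0.1671     0.6889 2.2580e-04
  solve Keq expr → x = 3.2037e-05; check Q = 2.3030e-05
Then change container volume by factor 1.5 (V_new/V_old).
Step 3:
                   E          D          J
  init        0.1114     0.4592 1.5053e-04
  Δ       1.0270e-04 6.8466e-05 -6.8466e-05
  eq          0.1115     0.4593 8.2064e-05
  solve Keq expr → x = -3.4233e-05; check Q = 2.3030e-05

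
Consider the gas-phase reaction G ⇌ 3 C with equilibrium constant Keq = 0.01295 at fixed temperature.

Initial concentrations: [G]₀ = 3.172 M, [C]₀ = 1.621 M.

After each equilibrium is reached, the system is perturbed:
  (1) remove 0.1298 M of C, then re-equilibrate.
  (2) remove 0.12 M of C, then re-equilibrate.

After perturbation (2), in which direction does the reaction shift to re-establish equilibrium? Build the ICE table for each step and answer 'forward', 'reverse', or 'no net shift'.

Q₀ = 1.343 vs Keq = 0.01295 ⇒ Q>K, reverse
Step 1:
                   G          C
  I            3.172      1.621
  C           0.4204     -1.261
  E            3.592     0.3597
  solve Keq expr → x = -0.4204; check Q = 0.01295
Then remove 0.1298 M of C.
Step 2:
                   G          C
  I            3.592     0.2299
  C         -0.04279     0.1284
  E             3.55     0.3582
  solve Keq expr → x = 0.04279; check Q = 0.01295
Then remove 0.12 M of C.
Step 3:
                   G          C
  I             3.55     0.2382
  C         -0.03955     0.1187
  E             3.51     0.3569
  solve Keq expr → x = 0.03955; check Q = 0.01295

Direction: forward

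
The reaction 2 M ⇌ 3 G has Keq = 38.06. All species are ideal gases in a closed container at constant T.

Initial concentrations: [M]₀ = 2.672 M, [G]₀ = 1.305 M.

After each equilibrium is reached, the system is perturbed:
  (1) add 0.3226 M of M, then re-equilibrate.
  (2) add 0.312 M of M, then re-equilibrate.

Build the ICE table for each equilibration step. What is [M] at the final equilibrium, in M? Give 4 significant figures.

Q₀ = 0.3113 vs Keq = 38.06 ⇒ Q<K, forward
Step 1:
                   M          G
  Initial      2.672      1.305
  Change      -1.551      2.326
  Equil        1.121      3.631
  solve Keq expr → x = 0.7753; check Q = 38.06
Then add 0.3226 M of M.
Step 2:
                   M          G
  Initial      1.444      3.631
  Change     -0.1888     0.2833
  Equil        1.255      3.914
  solve Keq expr → x = 0.09442; check Q = 38.06
Then add 0.312 M of M.
Step 3:
                   M          G
  Initial      1.567      3.914
  Change     -0.1799     0.2699
  Equil        1.387      4.184
  solve Keq expr → x = 0.08997; check Q = 38.06

[M]_eq = 1.387 M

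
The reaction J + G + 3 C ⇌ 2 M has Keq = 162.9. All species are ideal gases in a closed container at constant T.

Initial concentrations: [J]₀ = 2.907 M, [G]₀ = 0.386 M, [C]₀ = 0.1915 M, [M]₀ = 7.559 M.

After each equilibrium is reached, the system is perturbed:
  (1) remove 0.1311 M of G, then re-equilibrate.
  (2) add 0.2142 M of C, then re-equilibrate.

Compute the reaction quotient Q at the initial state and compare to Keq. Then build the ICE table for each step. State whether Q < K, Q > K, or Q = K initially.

Q₀ = 7251; Q > K (proceeds reverse)

Q₀ = 7251 vs Keq = 162.9 ⇒ Q>K, reverse
Step 1:
                    J           G           C           M
  Initial       2.907       0.386      0.1915       7.559
  Change       0.1333      0.1333      0.3998     -0.2666
  Equil          3.04      0.5193      0.5913       7.292
  solve Keq expr → x = -0.1333; check Q = 162.9
Then remove 0.1311 M of G.
Step 2:
                    J           G           C           M
  Initial        3.04      0.3882      0.5913       7.292
  Change      0.01614     0.01614     0.04841    -0.03228
  Equil         3.056      0.4043      0.6398        7.26
  solve Keq expr → x = -0.01614; check Q = 162.9
Then add 0.2142 M of C.
Step 3:
                    J           G           C           M
  Initial       3.056      0.4043       0.854        7.26
  Change     -0.05665    -0.05665       -0.17      0.1133
  Equil             3      0.3477       0.684       7.373
  solve Keq expr → x = 0.05665; check Q = 162.9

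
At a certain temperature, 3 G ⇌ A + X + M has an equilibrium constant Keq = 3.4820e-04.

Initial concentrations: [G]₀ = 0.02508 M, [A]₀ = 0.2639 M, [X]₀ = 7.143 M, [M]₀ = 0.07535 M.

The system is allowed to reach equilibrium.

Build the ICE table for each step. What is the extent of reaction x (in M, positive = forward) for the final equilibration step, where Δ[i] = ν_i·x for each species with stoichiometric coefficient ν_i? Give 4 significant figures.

Q₀ = 9004 vs Keq = 3.4820e-04 ⇒ Q>K, reverse
Step 1:
                  G         A         X         M
  init      0.02508    0.2639     7.143   0.07535
  Δ           0.226  -0.07535  -0.07535  -0.07535
  eq         0.2511    0.1886     7.068 4.1376e-06
  solve Keq expr → x = -0.07535; check Q = 3.4820e-04

x = -0.07535 M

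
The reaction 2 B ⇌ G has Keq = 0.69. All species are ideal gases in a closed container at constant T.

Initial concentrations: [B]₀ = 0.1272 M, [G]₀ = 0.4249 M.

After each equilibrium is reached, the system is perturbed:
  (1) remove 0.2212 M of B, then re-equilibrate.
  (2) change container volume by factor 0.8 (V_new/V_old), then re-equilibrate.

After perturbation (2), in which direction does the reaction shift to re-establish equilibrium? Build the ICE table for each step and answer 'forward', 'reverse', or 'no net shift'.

Direction: forward

Q₀ = 26.26 vs Keq = 0.69 ⇒ Q>K, reverse
Step 1:
                  B         G
  I          0.1272    0.4249
  C          0.4266   -0.2133
  E          0.5538    0.2116
  solve Keq expr → x = -0.2133; check Q = 0.69
Then remove 0.2212 M of B.
Step 2:
                  B         G
  I          0.3326    0.2116
  C          0.1291  -0.06454
  E          0.4617    0.1471
  solve Keq expr → x = -0.06454; check Q = 0.69
Then change container volume by factor 0.8 (V_new/V_old).
Step 3:
                  B         G
  I          0.5771    0.1838
  C        -0.03615   0.01807
  E          0.5409    0.2019
  solve Keq expr → x = 0.01807; check Q = 0.69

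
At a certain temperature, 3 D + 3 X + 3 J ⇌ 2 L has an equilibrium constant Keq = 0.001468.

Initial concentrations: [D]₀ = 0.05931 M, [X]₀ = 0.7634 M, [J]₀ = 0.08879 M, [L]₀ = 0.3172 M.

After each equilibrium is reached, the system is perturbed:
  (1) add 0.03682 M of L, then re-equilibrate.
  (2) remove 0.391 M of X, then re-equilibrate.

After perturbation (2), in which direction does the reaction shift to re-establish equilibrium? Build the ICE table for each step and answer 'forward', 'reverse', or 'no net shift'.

Q₀ = 1.5486e+06 vs Keq = 0.001468 ⇒ Q>K, reverse
Step 1:
                    D           X           J           L
  Initial     0.05931      0.7634     0.08879      0.3172
  Change       0.4637      0.4637      0.4637     -0.3091
  Equil         0.523       1.227      0.5525    0.008088
  solve Keq expr → x = -0.1546; check Q = 0.001468
Then add 0.03682 M of L.
Step 2:
                    D           X           J           L
  Initial       0.523       1.227      0.5525     0.04491
  Change      0.05049     0.05049     0.05049    -0.03366
  Equil        0.5735       1.278      0.6029     0.01125
  solve Keq expr → x = -0.01683; check Q = 0.001468
Then remove 0.391 M of X.
Step 3:
                    D           X           J           L
  Initial      0.5735      0.8866      0.6029     0.01125
  Change     0.006669    0.006669    0.006669   -0.004446
  Equil        0.5801      0.8932      0.6096    0.006803
  solve Keq expr → x = -0.002223; check Q = 0.001468

Direction: reverse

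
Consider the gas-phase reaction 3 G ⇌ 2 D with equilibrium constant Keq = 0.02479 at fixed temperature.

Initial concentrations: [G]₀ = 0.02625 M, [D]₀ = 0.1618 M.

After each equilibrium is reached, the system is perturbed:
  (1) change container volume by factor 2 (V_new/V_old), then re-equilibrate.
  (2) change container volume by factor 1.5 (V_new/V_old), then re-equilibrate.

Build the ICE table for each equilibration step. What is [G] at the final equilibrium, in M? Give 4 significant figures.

[G]_eq = 0.08391 M

Q₀ = 1447 vs Keq = 0.02479 ⇒ Q>K, reverse
Step 1:
                    G           D
  I           0.02625      0.1618
  C            0.2148     -0.1432
  E             0.241     0.01863
  solve Keq expr → x = -0.07159; check Q = 0.02479
Then change container volume by factor 2 (V_new/V_old).
Step 2:
                    G           D
  I            0.1205    0.009314
  C          0.003641   -0.002427
  E            0.1241    0.006887
  solve Keq expr → x = -0.001214; check Q = 0.02479
Then change container volume by factor 1.5 (V_new/V_old).
Step 3:
                    G           D
  I           0.08276    0.004591
  C          0.001147 -7.6436e-04
  E           0.08391    0.003827
  solve Keq expr → x = -3.8218e-04; check Q = 0.02479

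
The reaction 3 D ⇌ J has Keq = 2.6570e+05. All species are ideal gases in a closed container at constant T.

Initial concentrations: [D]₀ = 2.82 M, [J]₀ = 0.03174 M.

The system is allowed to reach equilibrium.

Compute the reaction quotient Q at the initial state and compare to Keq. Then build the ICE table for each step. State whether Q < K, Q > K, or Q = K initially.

Q₀ = 0.001415; Q < K (proceeds forward)

Q₀ = 0.001415 vs Keq = 2.6570e+05 ⇒ Q<K, forward
Step 1:
                    D           J
  I              2.82     0.03174
  C            -2.805      0.9349
  E           0.01538      0.9666
  solve Keq expr → x = 0.9349; check Q = 2.6570e+05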